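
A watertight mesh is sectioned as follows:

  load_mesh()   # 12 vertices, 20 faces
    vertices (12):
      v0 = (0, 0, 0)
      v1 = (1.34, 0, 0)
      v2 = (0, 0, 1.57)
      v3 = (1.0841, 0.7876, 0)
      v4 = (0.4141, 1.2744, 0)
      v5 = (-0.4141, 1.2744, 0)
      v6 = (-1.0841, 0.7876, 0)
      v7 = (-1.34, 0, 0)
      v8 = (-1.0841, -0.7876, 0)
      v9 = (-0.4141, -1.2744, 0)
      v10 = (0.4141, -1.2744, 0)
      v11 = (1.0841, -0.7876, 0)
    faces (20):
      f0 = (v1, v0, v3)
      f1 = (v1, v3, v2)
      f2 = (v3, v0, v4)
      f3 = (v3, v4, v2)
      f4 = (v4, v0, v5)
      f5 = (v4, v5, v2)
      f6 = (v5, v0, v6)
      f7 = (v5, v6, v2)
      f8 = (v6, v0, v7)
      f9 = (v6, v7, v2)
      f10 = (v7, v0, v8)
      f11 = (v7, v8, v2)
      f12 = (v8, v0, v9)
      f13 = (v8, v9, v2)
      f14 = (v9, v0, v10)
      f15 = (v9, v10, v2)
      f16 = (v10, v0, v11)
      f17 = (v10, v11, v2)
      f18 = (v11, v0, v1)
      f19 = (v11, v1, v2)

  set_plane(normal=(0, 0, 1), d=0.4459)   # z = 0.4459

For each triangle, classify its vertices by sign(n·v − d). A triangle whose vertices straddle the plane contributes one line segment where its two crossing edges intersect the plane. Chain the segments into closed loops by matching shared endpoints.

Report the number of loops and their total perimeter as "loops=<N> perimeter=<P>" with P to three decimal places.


Straddling triangles (10 of 20):
  (v1,v3,v2) [--+] → (0.776202, 0.563912, 0.4459)–(0.959423, 0, 0.4459)  len=0.5929
  (v3,v4,v2) [--+] → (0.29649, 0.912454, 0.4459)–(0.776202, 0.563912, 0.4459)  len=0.5930
  (v4,v5,v2) [--+] → (-0.29649, 0.912454, 0.4459)–(0.29649, 0.912454, 0.4459)  len=0.5930
  (v5,v6,v2) [--+] → (-0.776202, 0.563912, 0.4459)–(-0.29649, 0.912454, 0.4459)  len=0.5930
  (v6,v7,v2) [--+] → (-0.959423, 0, 0.4459)–(-0.776202, 0.563912, 0.4459)  len=0.5929
  (v7,v8,v2) [--+] → (-0.776202, -0.563912, 0.4459)–(-0.959423, 0, 0.4459)  len=0.5929
  (v8,v9,v2) [--+] → (-0.29649, -0.912454, 0.4459)–(-0.776202, -0.563912, 0.4459)  len=0.5930
  (v9,v10,v2) [--+] → (0.29649, -0.912454, 0.4459)–(-0.29649, -0.912454, 0.4459)  len=0.5930
  (v10,v11,v2) [--+] → (0.776202, -0.563912, 0.4459)–(0.29649, -0.912454, 0.4459)  len=0.5930
  (v11,v1,v2) [--+] → (0.959423, 0, 0.4459)–(0.776202, -0.563912, 0.4459)  len=0.5929

Chained into 1 loop(s):
  loop 1: 10 segments, perimeter = 5.9295
Total perimeter = 5.930

loops=1 perimeter=5.930


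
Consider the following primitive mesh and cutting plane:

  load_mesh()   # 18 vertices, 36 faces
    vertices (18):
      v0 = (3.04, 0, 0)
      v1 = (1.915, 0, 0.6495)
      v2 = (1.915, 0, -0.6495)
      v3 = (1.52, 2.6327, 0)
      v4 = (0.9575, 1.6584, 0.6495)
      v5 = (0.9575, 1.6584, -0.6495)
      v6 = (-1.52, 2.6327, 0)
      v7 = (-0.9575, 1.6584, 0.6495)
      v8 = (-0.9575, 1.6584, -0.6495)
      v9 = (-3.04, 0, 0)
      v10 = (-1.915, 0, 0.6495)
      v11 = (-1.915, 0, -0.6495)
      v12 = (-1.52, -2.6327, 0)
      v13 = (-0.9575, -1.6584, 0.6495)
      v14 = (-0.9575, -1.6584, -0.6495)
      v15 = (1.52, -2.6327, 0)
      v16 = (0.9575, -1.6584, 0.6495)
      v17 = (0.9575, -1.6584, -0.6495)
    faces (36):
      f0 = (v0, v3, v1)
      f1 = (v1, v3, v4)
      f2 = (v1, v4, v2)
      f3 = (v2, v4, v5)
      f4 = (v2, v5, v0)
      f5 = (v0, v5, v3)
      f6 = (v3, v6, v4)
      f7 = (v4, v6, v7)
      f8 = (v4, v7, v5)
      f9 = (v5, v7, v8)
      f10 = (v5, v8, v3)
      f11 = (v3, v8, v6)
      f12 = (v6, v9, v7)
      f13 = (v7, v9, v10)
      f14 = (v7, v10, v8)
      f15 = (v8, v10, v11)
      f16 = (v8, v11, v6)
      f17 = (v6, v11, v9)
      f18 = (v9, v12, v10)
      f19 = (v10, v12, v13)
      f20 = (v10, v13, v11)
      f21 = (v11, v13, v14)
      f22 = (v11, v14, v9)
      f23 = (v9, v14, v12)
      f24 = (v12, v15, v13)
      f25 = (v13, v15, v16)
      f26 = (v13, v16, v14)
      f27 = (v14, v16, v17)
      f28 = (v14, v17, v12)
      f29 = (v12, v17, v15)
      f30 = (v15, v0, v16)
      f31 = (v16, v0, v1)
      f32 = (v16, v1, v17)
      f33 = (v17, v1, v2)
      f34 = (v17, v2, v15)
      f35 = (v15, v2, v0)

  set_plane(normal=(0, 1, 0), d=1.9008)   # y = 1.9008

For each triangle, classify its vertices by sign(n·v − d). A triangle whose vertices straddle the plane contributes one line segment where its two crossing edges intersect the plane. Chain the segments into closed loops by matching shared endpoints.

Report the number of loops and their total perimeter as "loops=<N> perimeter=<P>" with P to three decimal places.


Straddling triangles (10 of 36):
  (v0,v3,v1) [-+-] → (1.94257, 1.9008, 0)–(1.62981, 1.9008, 0.180563)  len=0.3611
  (v1,v3,v4) [-+-] → (1.62981, 1.9008, 0.180563)–(1.09745, 1.9008, 0.487908)  len=0.6147
  (v0,v5,v3) [--+] → (1.09745, 1.9008, -0.487908)–(1.94257, 1.9008, 0)  len=0.9758
  (v3,v6,v4) [++-] → (0.341113, 1.9008, 0.487908)–(1.09745, 1.9008, 0.487908)  len=0.7563
  (v4,v6,v7) [-+-] → (0.341113, 1.9008, 0.487908)–(-1.09745, 1.9008, 0.487908)  len=1.4386
  (v5,v8,v3) [--+] → (-0.341113, 1.9008, -0.487908)–(1.09745, 1.9008, -0.487908)  len=1.4386
  (v3,v8,v6) [+-+] → (-0.341113, 1.9008, -0.487908)–(-1.09745, 1.9008, -0.487908)  len=0.7563
  (v6,v9,v7) [+--] → (-1.94257, 1.9008, 0)–(-1.09745, 1.9008, 0.487908)  len=0.9758
  (v8,v11,v6) [--+] → (-1.62981, 1.9008, -0.180563)–(-1.09745, 1.9008, -0.487908)  len=0.6147
  (v6,v11,v9) [+--] → (-1.62981, 1.9008, -0.180563)–(-1.94257, 1.9008, 0)  len=0.3611

Chained into 1 loop(s):
  loop 1: 10 segments, perimeter = 8.2932
Total perimeter = 8.293

loops=1 perimeter=8.293


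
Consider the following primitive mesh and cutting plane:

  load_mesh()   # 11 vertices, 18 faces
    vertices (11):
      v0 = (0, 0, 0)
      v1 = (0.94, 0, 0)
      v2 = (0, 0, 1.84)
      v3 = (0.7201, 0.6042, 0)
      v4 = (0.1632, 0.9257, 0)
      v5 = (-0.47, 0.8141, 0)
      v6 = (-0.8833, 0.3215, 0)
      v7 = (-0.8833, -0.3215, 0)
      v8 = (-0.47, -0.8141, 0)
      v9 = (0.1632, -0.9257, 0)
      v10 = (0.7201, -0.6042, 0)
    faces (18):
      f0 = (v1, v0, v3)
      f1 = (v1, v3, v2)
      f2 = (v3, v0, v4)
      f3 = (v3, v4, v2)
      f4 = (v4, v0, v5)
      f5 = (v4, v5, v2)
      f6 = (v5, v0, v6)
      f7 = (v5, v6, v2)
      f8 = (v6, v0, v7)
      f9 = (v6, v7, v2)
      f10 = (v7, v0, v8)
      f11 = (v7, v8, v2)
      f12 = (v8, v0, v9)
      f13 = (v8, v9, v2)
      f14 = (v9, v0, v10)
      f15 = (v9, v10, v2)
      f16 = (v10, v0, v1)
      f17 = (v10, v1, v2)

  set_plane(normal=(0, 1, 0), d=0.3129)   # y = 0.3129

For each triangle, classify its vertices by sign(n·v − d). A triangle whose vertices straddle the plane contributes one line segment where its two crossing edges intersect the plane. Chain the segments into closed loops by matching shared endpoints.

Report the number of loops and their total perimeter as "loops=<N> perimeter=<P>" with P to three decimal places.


loops=1 perimeter=4.748

Straddling triangles (10 of 18):
  (v1,v0,v3) [--+] → (0.372922, 0.3129, 0)–(0.826119, 0.3129, 0)  len=0.4532
  (v1,v3,v2) [-+-] → (0.826119, 0.3129, 0)–(0.372922, 0.3129, 0.88711)  len=0.9962
  (v3,v0,v4) [+-+] → (0.372922, 0.3129, 0)–(0.055164, 0.3129, 0)  len=0.3178
  (v3,v4,v2) [++-] → (0.055164, 0.3129, 1.21805)–(0.372922, 0.3129, 0.88711)  len=0.4588
  (v4,v0,v5) [+-+] → (0.055164, 0.3129, 0)–(-0.180645, 0.3129, 0)  len=0.2358
  (v4,v5,v2) [++-] → (-0.180645, 0.3129, 1.13279)–(0.055164, 0.3129, 1.21805)  len=0.2507
  (v5,v0,v6) [+-+] → (-0.180645, 0.3129, 0)–(-0.859672, 0.3129, 0)  len=0.6790
  (v5,v6,v2) [++-] → (-0.859672, 0.3129, 0.0492193)–(-0.180645, 0.3129, 1.13279)  len=1.2788
  (v6,v0,v7) [+--] → (-0.859672, 0.3129, 0)–(-0.8833, 0.3129, 0)  len=0.0236
  (v6,v7,v2) [+--] → (-0.8833, 0.3129, 0)–(-0.859672, 0.3129, 0.0492193)  len=0.0546

Chained into 1 loop(s):
  loop 1: 10 segments, perimeter = 4.7485
Total perimeter = 4.748


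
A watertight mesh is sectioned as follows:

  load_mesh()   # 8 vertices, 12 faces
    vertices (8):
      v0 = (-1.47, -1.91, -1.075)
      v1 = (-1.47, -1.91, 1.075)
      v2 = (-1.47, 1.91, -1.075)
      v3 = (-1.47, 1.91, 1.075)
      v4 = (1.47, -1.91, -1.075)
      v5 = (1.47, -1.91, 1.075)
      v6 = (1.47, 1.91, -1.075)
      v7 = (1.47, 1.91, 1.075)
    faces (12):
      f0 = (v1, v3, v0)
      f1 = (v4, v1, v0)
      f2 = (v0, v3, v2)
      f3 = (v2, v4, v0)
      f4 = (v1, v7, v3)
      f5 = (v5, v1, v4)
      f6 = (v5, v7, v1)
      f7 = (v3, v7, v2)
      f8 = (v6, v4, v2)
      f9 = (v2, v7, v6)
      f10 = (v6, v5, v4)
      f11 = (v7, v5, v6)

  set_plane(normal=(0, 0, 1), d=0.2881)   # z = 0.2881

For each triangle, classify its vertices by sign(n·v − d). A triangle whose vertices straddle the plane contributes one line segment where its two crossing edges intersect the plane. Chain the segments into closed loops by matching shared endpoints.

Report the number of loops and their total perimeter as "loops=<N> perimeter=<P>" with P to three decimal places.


Straddling triangles (8 of 12):
  (v1,v3,v0) [++-] → (-1.47, 0.51188, 0.2881)–(-1.47, -1.91, 0.2881)  len=2.4219
  (v4,v1,v0) [-+-] → (-0.39396, -1.91, 0.2881)–(-1.47, -1.91, 0.2881)  len=1.0760
  (v0,v3,v2) [-+-] → (-1.47, 0.51188, 0.2881)–(-1.47, 1.91, 0.2881)  len=1.3981
  (v5,v1,v4) [++-] → (-0.39396, -1.91, 0.2881)–(1.47, -1.91, 0.2881)  len=1.8640
  (v3,v7,v2) [++-] → (0.39396, 1.91, 0.2881)–(-1.47, 1.91, 0.2881)  len=1.8640
  (v2,v7,v6) [-+-] → (0.39396, 1.91, 0.2881)–(1.47, 1.91, 0.2881)  len=1.0760
  (v6,v5,v4) [-+-] → (1.47, -0.51188, 0.2881)–(1.47, -1.91, 0.2881)  len=1.3981
  (v7,v5,v6) [++-] → (1.47, -0.51188, 0.2881)–(1.47, 1.91, 0.2881)  len=2.4219

Chained into 1 loop(s):
  loop 1: 8 segments, perimeter = 13.5200
Total perimeter = 13.520

loops=1 perimeter=13.520


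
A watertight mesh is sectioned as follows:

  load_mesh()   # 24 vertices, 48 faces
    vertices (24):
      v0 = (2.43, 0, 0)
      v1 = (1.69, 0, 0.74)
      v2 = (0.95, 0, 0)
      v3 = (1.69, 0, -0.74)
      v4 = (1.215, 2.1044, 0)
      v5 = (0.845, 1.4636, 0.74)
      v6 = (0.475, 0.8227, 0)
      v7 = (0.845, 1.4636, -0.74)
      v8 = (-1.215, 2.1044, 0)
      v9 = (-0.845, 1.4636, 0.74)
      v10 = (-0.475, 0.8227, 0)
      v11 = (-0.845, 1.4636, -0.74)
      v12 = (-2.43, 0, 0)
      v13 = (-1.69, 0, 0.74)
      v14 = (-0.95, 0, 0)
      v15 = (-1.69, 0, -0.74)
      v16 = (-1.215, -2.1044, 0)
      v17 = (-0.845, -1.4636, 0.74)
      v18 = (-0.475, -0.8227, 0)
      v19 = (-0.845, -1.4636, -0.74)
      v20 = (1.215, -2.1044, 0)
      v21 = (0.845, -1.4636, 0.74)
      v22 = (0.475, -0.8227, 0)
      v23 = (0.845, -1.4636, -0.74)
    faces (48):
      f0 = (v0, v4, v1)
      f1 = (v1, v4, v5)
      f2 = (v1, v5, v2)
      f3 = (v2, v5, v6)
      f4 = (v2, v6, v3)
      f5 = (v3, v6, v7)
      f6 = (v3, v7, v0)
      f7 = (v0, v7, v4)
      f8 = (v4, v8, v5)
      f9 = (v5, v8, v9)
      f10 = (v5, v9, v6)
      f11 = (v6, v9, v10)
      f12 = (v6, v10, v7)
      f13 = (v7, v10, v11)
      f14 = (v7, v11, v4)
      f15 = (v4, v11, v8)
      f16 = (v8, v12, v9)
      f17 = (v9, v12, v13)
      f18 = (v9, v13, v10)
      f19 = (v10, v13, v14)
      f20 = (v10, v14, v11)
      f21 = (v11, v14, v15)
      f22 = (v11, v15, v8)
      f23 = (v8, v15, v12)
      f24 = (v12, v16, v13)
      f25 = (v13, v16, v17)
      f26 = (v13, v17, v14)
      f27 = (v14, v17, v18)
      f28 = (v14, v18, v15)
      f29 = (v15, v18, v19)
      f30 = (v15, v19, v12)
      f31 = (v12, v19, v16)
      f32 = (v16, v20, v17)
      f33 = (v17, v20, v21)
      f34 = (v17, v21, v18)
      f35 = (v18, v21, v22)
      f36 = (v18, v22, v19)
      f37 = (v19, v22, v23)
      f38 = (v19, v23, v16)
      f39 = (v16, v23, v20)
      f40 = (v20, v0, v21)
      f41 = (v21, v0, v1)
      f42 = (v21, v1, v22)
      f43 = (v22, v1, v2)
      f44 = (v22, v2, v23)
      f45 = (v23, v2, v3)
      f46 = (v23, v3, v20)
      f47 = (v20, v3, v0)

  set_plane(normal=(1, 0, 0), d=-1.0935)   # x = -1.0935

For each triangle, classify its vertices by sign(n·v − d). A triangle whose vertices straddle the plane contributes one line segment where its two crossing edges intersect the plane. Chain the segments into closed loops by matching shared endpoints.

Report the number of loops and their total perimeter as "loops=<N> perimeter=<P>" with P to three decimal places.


Straddling triangles (18 of 48):
  (v4,v8,v5) [+-+] → (-1.0935, 2.1044, 0)–(-1.0935, 2.06661, 0.0436456)  len=0.0577
  (v5,v8,v9) [+-+] → (-1.0935, 2.06661, 0.0436456)–(-1.0935, 1.89398, 0.243)  len=0.2637
  (v4,v11,v8) [++-] → (-1.0935, 1.89398, -0.243)–(-1.0935, 2.1044, 0)  len=0.3214
  (v8,v12,v9) [--+] → (-1.0935, 1.23413, 0.623981)–(-1.0935, 1.89398, 0.243)  len=0.7619
  (v9,v12,v13) [+--] → (-1.0935, 1.23413, 0.623981)–(-1.0935, 1.03318, 0.74)  len=0.2320
  (v9,v13,v10) [+-+] → (-1.0935, 1.03318, 0.74)–(-1.0935, 0.403902, 0.3767)  len=0.7266
  (v10,v13,v14) [+-+] → (-1.0935, 0.403902, 0.3767)–(-1.0935, 0, 0.1435)  len=0.4664
  (v11,v14,v15) [++-] → (-1.0935, 0, -0.1435)–(-1.0935, 1.03318, -0.74)  len=1.1930
  (v11,v15,v8) [+--] → (-1.0935, 1.03318, -0.74)–(-1.0935, 1.89398, -0.243)  len=0.9940
  (v13,v16,v17) [--+] → (-1.0935, -1.89398, 0.243)–(-1.0935, -1.03318, 0.74)  len=0.9940
  (v13,v17,v14) [-++] → (-1.0935, -1.03318, 0.74)–(-1.0935, 0, 0.1435)  len=1.1930
  (v14,v18,v15) [++-] → (-1.0935, -0.403902, -0.3767)–(-1.0935, 0, -0.1435)  len=0.4664
  (v15,v18,v19) [-++] → (-1.0935, -0.403902, -0.3767)–(-1.0935, -1.03318, -0.74)  len=0.7266
  (v15,v19,v12) [-+-] → (-1.0935, -1.03318, -0.74)–(-1.0935, -1.23413, -0.623981)  len=0.2320
  (v12,v19,v16) [-+-] → (-1.0935, -1.23413, -0.623981)–(-1.0935, -1.89398, -0.243)  len=0.7619
  (v16,v20,v17) [-++] → (-1.0935, -2.1044, 0)–(-1.0935, -1.89398, 0.243)  len=0.3214
  (v19,v23,v16) [++-] → (-1.0935, -2.06661, -0.0436456)–(-1.0935, -1.89398, -0.243)  len=0.2637
  (v16,v23,v20) [-++] → (-1.0935, -2.06661, -0.0436456)–(-1.0935, -2.1044, 0)  len=0.0577

Chained into 1 loop(s):
  loop 1: 18 segments, perimeter = 10.0337
Total perimeter = 10.034

loops=1 perimeter=10.034


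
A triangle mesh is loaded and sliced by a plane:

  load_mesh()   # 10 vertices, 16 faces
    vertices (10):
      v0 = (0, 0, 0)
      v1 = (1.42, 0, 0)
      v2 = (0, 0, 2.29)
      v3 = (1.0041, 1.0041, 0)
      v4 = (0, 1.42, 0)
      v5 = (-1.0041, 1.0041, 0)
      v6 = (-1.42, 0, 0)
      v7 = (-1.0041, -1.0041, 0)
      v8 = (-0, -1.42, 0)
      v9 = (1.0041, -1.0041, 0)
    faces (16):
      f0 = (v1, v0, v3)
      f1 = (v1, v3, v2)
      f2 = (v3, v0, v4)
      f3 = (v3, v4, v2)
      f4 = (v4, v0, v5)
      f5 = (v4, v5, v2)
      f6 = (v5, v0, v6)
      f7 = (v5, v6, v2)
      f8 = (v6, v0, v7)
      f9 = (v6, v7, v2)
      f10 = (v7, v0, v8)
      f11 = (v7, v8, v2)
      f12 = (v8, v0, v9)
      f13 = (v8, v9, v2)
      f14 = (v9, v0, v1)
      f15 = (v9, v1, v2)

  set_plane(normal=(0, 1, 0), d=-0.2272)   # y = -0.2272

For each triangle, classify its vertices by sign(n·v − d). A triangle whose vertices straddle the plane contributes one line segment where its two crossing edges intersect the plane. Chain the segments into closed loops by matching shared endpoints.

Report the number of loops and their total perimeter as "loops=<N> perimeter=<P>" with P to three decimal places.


loops=1 perimeter=7.368

Straddling triangles (8 of 16):
  (v6,v0,v7) [++-] → (-0.2272, -0.2272, 0)–(-1.32589, -0.2272, 0)  len=1.0987
  (v6,v7,v2) [+-+] → (-1.32589, -0.2272, 0)–(-0.2272, -0.2272, 1.77184)  len=2.0848
  (v7,v0,v8) [-+-] → (-0.2272, -0.2272, 0)–(0, -0.2272, 0)  len=0.2272
  (v7,v8,v2) [--+] → (0, -0.2272, 1.9236)–(-0.2272, -0.2272, 1.77184)  len=0.2732
  (v8,v0,v9) [-+-] → (0, -0.2272, 0)–(0.2272, -0.2272, 0)  len=0.2272
  (v8,v9,v2) [--+] → (0.2272, -0.2272, 1.77184)–(0, -0.2272, 1.9236)  len=0.2732
  (v9,v0,v1) [-++] → (0.2272, -0.2272, 0)–(1.32589, -0.2272, 0)  len=1.0987
  (v9,v1,v2) [-++] → (1.32589, -0.2272, 0)–(0.2272, -0.2272, 1.77184)  len=2.0848

Chained into 1 loop(s):
  loop 1: 8 segments, perimeter = 7.3679
Total perimeter = 7.368


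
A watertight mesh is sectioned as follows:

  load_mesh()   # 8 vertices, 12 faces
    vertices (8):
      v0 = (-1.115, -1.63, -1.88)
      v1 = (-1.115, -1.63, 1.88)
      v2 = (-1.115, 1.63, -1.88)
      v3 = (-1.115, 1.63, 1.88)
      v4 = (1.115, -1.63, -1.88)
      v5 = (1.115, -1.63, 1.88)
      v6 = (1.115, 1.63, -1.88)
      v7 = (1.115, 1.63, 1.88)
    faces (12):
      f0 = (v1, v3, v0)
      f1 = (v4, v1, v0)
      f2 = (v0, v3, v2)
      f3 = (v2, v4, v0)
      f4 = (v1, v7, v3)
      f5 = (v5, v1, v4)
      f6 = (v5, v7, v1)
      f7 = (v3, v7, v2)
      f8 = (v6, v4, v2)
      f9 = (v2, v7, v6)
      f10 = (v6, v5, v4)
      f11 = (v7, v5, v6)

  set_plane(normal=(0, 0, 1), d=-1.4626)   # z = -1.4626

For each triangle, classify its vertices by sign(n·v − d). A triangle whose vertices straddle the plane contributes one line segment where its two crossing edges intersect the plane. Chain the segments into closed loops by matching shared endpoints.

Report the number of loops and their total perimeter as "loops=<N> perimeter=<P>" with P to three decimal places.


Straddling triangles (8 of 12):
  (v1,v3,v0) [++-] → (-1.115, -1.26811, -1.4626)–(-1.115, -1.63, -1.4626)  len=0.3619
  (v4,v1,v0) [-+-] → (0.867446, -1.63, -1.4626)–(-1.115, -1.63, -1.4626)  len=1.9824
  (v0,v3,v2) [-+-] → (-1.115, -1.26811, -1.4626)–(-1.115, 1.63, -1.4626)  len=2.8981
  (v5,v1,v4) [++-] → (0.867446, -1.63, -1.4626)–(1.115, -1.63, -1.4626)  len=0.2476
  (v3,v7,v2) [++-] → (-0.867446, 1.63, -1.4626)–(-1.115, 1.63, -1.4626)  len=0.2476
  (v2,v7,v6) [-+-] → (-0.867446, 1.63, -1.4626)–(1.115, 1.63, -1.4626)  len=1.9824
  (v6,v5,v4) [-+-] → (1.115, 1.26811, -1.4626)–(1.115, -1.63, -1.4626)  len=2.8981
  (v7,v5,v6) [++-] → (1.115, 1.26811, -1.4626)–(1.115, 1.63, -1.4626)  len=0.3619

Chained into 1 loop(s):
  loop 1: 8 segments, perimeter = 10.9800
Total perimeter = 10.980

loops=1 perimeter=10.980


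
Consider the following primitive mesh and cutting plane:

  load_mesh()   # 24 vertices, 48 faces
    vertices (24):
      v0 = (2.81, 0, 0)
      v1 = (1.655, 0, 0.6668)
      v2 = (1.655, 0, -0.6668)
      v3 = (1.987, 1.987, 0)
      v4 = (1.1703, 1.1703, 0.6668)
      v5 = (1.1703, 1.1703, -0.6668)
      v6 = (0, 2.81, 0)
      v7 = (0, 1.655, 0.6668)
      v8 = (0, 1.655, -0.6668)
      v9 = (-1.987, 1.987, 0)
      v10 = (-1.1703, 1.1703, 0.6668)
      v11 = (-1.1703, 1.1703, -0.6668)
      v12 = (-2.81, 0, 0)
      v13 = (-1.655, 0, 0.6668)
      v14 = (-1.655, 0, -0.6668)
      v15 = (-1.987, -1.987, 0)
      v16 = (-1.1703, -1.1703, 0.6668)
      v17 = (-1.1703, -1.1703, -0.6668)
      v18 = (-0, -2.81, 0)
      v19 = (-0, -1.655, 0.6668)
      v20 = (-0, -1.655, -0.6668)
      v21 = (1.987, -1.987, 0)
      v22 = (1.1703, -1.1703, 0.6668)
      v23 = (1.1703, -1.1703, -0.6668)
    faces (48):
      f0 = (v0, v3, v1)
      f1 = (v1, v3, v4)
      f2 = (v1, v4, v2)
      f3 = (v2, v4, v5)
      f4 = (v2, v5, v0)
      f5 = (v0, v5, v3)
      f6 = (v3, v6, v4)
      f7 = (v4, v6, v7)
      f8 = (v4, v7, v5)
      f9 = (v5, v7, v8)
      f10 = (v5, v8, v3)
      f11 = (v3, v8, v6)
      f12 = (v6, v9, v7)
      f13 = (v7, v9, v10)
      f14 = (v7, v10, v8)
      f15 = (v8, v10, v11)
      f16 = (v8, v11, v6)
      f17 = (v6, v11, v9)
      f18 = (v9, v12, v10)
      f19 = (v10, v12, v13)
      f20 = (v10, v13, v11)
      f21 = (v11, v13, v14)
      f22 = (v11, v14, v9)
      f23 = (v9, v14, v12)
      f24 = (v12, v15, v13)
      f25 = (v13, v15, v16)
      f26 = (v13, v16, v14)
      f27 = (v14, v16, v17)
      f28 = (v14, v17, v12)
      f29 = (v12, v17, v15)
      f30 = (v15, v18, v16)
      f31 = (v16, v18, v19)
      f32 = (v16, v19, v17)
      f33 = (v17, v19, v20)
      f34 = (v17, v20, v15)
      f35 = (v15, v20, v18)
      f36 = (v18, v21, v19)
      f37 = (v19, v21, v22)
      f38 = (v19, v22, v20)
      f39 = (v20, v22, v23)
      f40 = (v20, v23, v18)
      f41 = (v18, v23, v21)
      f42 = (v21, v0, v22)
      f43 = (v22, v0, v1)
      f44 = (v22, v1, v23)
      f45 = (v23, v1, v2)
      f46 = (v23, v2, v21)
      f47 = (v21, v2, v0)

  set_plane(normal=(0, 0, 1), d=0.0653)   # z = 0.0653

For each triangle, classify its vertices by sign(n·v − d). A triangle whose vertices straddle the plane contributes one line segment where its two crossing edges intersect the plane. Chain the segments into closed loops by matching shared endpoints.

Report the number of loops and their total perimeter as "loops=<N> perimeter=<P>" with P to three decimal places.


Straddling triangles (32 of 48):
  (v0,v3,v1) [--+] → (1.95449, 1.79241, 0.0653)–(2.69689, 0, 0.0653)  len=1.9401
  (v1,v3,v4) [+-+] → (1.95449, 1.79241, 0.0653)–(1.90702, 1.90702, 0.0653)  len=0.1240
  (v1,v4,v2) [++-] → (1.38892, 0.642454, 0.0653)–(1.655, 0, 0.0653)  len=0.6954
  (v2,v4,v5) [-+-] → (1.38892, 0.642454, 0.0653)–(1.1703, 1.1703, 0.0653)  len=0.5713
  (v3,v6,v4) [--+] → (0.114608, 2.64942, 0.0653)–(1.90702, 1.90702, 0.0653)  len=1.9401
  (v4,v6,v7) [+-+] → (0.114608, 2.64942, 0.0653)–(0, 2.69689, 0.0653)  len=0.1240
  (v4,v7,v5) [++-] → (0.527846, 1.43638, 0.0653)–(1.1703, 1.1703, 0.0653)  len=0.6954
  (v5,v7,v8) [-+-] → (0.527846, 1.43638, 0.0653)–(0, 1.655, 0.0653)  len=0.5713
  (v6,v9,v7) [--+] → (-1.79241, 1.95449, 0.0653)–(0, 2.69689, 0.0653)  len=1.9401
  (v7,v9,v10) [+-+] → (-1.79241, 1.95449, 0.0653)–(-1.90702, 1.90702, 0.0653)  len=0.1240
  (v7,v10,v8) [++-] → (-0.642454, 1.38892, 0.0653)–(0, 1.655, 0.0653)  len=0.6954
  (v8,v10,v11) [-+-] → (-0.642454, 1.38892, 0.0653)–(-1.1703, 1.1703, 0.0653)  len=0.5713
  (v9,v12,v10) [--+] → (-2.64942, 0.114608, 0.0653)–(-1.90702, 1.90702, 0.0653)  len=1.9401
  (v10,v12,v13) [+-+] → (-2.64942, 0.114608, 0.0653)–(-2.69689, 0, 0.0653)  len=0.1240
  (v10,v13,v11) [++-] → (-1.43638, 0.527846, 0.0653)–(-1.1703, 1.1703, 0.0653)  len=0.6954
  (v11,v13,v14) [-+-] → (-1.43638, 0.527846, 0.0653)–(-1.655, 0, 0.0653)  len=0.5713
  (v12,v15,v13) [--+] → (-1.95449, -1.79241, 0.0653)–(-2.69689, 0, 0.0653)  len=1.9401
  (v13,v15,v16) [+-+] → (-1.95449, -1.79241, 0.0653)–(-1.90702, -1.90702, 0.0653)  len=0.1240
  (v13,v16,v14) [++-] → (-1.38892, -0.642454, 0.0653)–(-1.655, 0, 0.0653)  len=0.6954
  (v14,v16,v17) [-+-] → (-1.38892, -0.642454, 0.0653)–(-1.1703, -1.1703, 0.0653)  len=0.5713
  (v15,v18,v16) [--+] → (-0.114608, -2.64942, 0.0653)–(-1.90702, -1.90702, 0.0653)  len=1.9401
  (v16,v18,v19) [+-+] → (-0.114608, -2.64942, 0.0653)–(0, -2.69689, 0.0653)  len=0.1240
  (v16,v19,v17) [++-] → (-0.527846, -1.43638, 0.0653)–(-1.1703, -1.1703, 0.0653)  len=0.6954
  (v17,v19,v20) [-+-] → (-0.527846, -1.43638, 0.0653)–(0, -1.655, 0.0653)  len=0.5713
  (v18,v21,v19) [--+] → (1.79241, -1.95449, 0.0653)–(0, -2.69689, 0.0653)  len=1.9401
  (v19,v21,v22) [+-+] → (1.79241, -1.95449, 0.0653)–(1.90702, -1.90702, 0.0653)  len=0.1240
  (v19,v22,v20) [++-] → (0.642454, -1.38892, 0.0653)–(0, -1.655, 0.0653)  len=0.6954
  (v20,v22,v23) [-+-] → (0.642454, -1.38892, 0.0653)–(1.1703, -1.1703, 0.0653)  len=0.5713
  (v21,v0,v22) [--+] → (2.64942, -0.114608, 0.0653)–(1.90702, -1.90702, 0.0653)  len=1.9401
  (v22,v0,v1) [+-+] → (2.64942, -0.114608, 0.0653)–(2.69689, 0, 0.0653)  len=0.1240
  (v22,v1,v23) [++-] → (1.43638, -0.527846, 0.0653)–(1.1703, -1.1703, 0.0653)  len=0.6954
  (v23,v1,v2) [-+-] → (1.43638, -0.527846, 0.0653)–(1.655, 0, 0.0653)  len=0.5713

Chained into 2 loop(s):
  loop 1: 16 segments, perimeter = 16.5130
  loop 2: 16 segments, perimeter = 10.1336
Total perimeter = 26.647

loops=2 perimeter=26.647


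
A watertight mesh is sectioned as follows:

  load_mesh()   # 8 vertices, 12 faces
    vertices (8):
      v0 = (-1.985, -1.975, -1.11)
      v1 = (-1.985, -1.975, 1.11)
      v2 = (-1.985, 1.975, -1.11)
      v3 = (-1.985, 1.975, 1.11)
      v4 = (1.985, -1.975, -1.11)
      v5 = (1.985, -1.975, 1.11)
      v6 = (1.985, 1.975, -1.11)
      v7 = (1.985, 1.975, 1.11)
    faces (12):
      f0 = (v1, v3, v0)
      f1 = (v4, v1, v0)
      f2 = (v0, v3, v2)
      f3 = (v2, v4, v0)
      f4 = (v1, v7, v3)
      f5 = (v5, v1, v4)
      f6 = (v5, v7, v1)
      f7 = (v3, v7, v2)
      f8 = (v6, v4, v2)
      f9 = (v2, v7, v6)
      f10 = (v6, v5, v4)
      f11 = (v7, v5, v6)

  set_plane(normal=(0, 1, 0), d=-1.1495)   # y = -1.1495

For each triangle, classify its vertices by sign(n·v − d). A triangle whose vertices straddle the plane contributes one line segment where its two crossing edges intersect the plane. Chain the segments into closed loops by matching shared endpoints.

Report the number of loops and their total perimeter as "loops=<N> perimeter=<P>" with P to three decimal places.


Straddling triangles (8 of 12):
  (v1,v3,v0) [-+-] → (-1.985, -1.1495, 1.11)–(-1.985, -1.1495, -0.646048)  len=1.7560
  (v0,v3,v2) [-++] → (-1.985, -1.1495, -0.646048)–(-1.985, -1.1495, -1.11)  len=0.4640
  (v2,v4,v0) [+--] → (1.15532, -1.1495, -1.11)–(-1.985, -1.1495, -1.11)  len=3.1403
  (v1,v7,v3) [-++] → (-1.15532, -1.1495, 1.11)–(-1.985, -1.1495, 1.11)  len=0.8297
  (v5,v7,v1) [-+-] → (1.985, -1.1495, 1.11)–(-1.15532, -1.1495, 1.11)  len=3.1403
  (v6,v4,v2) [+-+] → (1.985, -1.1495, -1.11)–(1.15532, -1.1495, -1.11)  len=0.8297
  (v6,v5,v4) [+--] → (1.985, -1.1495, 0.646048)–(1.985, -1.1495, -1.11)  len=1.7560
  (v7,v5,v6) [+-+] → (1.985, -1.1495, 1.11)–(1.985, -1.1495, 0.646048)  len=0.4640

Chained into 1 loop(s):
  loop 1: 8 segments, perimeter = 12.3800
Total perimeter = 12.380

loops=1 perimeter=12.380


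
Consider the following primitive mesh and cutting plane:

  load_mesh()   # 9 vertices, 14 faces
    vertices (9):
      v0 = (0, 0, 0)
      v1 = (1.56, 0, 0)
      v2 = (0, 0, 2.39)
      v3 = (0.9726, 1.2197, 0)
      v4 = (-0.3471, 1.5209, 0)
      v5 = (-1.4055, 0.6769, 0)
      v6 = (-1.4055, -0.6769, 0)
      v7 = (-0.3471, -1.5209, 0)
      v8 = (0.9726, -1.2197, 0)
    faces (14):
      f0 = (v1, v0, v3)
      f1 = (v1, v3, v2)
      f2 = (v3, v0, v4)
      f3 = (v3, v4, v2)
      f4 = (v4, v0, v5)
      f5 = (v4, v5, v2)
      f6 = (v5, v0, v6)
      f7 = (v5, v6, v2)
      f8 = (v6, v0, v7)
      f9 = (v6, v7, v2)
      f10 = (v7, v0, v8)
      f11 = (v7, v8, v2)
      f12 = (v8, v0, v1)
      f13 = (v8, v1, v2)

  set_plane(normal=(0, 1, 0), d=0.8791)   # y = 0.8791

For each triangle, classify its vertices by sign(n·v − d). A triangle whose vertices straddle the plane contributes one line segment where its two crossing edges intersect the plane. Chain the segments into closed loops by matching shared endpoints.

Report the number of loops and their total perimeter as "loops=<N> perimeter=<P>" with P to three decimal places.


Straddling triangles (6 of 14):
  (v1,v0,v3) [--+] → (0.701002, 0.8791, 0)–(1.13663, 0.8791, 0)  len=0.4356
  (v1,v3,v2) [-+-] → (1.13663, 0.8791, 0)–(0.701002, 0.8791, 0.667405)  len=0.7970
  (v3,v0,v4) [+-+] → (0.701002, 0.8791, 0)–(-0.200628, 0.8791, 0)  len=0.9016
  (v3,v4,v2) [++-] → (-0.200628, 0.8791, 1.00855)–(0.701002, 0.8791, 0.667405)  len=0.9640
  (v4,v0,v5) [+--] → (-0.200628, 0.8791, 0)–(-1.15194, 0.8791, 0)  len=0.9513
  (v4,v5,v2) [+--] → (-1.15194, 0.8791, 0)–(-0.200628, 0.8791, 1.00855)  len=1.3864

Chained into 1 loop(s):
  loop 1: 6 segments, perimeter = 5.4360
Total perimeter = 5.436

loops=1 perimeter=5.436


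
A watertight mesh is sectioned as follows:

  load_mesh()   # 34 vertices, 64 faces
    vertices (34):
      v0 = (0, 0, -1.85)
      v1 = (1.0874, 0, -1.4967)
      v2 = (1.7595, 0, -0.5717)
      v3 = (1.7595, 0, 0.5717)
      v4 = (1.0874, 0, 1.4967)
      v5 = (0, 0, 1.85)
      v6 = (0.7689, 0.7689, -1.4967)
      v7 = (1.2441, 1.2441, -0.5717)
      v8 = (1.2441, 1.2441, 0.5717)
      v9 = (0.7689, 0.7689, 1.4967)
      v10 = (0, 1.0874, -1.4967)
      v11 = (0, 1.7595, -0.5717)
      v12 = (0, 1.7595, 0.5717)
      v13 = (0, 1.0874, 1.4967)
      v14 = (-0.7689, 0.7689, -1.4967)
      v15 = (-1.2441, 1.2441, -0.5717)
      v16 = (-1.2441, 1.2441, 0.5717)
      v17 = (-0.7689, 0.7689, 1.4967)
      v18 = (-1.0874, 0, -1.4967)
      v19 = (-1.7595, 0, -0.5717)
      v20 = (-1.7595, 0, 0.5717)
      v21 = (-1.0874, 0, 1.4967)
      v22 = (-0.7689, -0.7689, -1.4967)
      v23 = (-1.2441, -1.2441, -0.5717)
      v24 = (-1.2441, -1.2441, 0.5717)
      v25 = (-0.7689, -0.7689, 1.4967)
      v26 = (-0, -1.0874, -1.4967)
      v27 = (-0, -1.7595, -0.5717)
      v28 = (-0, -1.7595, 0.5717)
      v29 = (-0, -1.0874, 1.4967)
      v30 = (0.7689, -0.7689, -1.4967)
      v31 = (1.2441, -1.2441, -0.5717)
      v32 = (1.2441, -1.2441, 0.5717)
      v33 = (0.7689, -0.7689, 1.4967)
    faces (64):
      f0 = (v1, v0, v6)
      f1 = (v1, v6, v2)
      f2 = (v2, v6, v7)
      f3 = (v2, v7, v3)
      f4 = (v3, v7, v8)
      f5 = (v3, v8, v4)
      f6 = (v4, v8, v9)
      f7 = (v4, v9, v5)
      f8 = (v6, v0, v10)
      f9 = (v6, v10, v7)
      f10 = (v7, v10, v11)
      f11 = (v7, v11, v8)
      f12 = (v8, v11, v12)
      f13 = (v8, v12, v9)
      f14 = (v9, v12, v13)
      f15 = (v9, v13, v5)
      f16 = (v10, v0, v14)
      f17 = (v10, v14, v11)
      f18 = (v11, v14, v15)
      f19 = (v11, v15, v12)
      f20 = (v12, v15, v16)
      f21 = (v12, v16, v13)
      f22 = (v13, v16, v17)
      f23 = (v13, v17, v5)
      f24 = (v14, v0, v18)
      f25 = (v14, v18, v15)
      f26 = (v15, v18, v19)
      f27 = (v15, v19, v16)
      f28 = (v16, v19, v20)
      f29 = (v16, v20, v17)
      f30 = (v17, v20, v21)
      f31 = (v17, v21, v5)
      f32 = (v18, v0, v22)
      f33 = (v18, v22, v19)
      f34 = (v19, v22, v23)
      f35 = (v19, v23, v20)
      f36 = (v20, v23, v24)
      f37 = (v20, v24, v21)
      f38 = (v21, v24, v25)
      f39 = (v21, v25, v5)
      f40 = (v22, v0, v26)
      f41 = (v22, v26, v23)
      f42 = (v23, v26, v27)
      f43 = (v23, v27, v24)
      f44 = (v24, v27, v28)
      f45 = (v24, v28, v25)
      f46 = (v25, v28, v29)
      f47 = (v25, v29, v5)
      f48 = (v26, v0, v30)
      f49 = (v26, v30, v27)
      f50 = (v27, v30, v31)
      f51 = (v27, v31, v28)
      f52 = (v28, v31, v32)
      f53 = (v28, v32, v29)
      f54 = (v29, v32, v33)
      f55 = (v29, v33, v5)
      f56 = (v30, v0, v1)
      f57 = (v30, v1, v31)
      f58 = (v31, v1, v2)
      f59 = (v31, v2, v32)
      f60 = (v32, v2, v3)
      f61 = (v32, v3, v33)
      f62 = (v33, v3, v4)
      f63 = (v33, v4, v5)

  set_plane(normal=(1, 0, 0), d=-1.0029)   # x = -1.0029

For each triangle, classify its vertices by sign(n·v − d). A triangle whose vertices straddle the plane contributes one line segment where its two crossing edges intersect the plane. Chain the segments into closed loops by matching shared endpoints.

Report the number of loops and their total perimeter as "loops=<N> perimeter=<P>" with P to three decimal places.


loops=1 perimeter=9.110

Straddling triangles (20 of 64):
  (v11,v14,v15) [++-] → (-1.0029, 1.0029, -1.04121)–(-1.0029, 1.34402, -0.5717)  len=0.5803
  (v11,v15,v12) [+-+] → (-1.0029, 1.34402, -0.5717)–(-1.0029, 1.34402, -0.350023)  len=0.2217
  (v12,v15,v16) [+--] → (-1.0029, 1.34402, -0.350023)–(-1.0029, 1.34402, 0.5717)  len=0.9217
  (v12,v16,v13) [+-+] → (-1.0029, 1.34402, 0.5717)–(-1.0029, 1.21372, 0.751034)  len=0.2217
  (v13,v16,v17) [+-+] → (-1.0029, 1.21372, 0.751034)–(-1.0029, 1.0029, 1.04121)  len=0.3587
  (v14,v0,v18) [++-] → (-1.0029, 0, -1.52415)–(-1.0029, 0.203994, -1.4967)  len=0.2058
  (v14,v18,v15) [+--] → (-1.0029, 0.203994, -1.4967)–(-1.0029, 1.0029, -1.04121)  len=0.9196
  (v16,v20,v17) [--+] → (-1.0029, 0.58727, 1.2782)–(-1.0029, 1.0029, 1.04121)  len=0.4784
  (v17,v20,v21) [+--] → (-1.0029, 0.58727, 1.2782)–(-1.0029, 0.203994, 1.4967)  len=0.4412
  (v17,v21,v5) [+-+] → (-1.0029, 0.203994, 1.4967)–(-1.0029, 0, 1.52415)  len=0.2058
  (v18,v0,v22) [-++] → (-1.0029, 0, -1.52415)–(-1.0029, -0.203994, -1.4967)  len=0.2058
  (v18,v22,v19) [-+-] → (-1.0029, -0.203994, -1.4967)–(-1.0029, -0.58727, -1.2782)  len=0.4412
  (v19,v22,v23) [-+-] → (-1.0029, -0.58727, -1.2782)–(-1.0029, -1.0029, -1.04121)  len=0.4784
  (v21,v24,v25) [--+] → (-1.0029, -1.0029, 1.04121)–(-1.0029, -0.203994, 1.4967)  len=0.9196
  (v21,v25,v5) [-++] → (-1.0029, -0.203994, 1.4967)–(-1.0029, 0, 1.52415)  len=0.2058
  (v22,v26,v23) [++-] → (-1.0029, -1.21372, -0.751034)–(-1.0029, -1.0029, -1.04121)  len=0.3587
  (v23,v26,v27) [-++] → (-1.0029, -1.21372, -0.751034)–(-1.0029, -1.34402, -0.5717)  len=0.2217
  (v23,v27,v24) [-+-] → (-1.0029, -1.34402, -0.5717)–(-1.0029, -1.34402, 0.350023)  len=0.9217
  (v24,v27,v28) [-++] → (-1.0029, -1.34402, 0.350023)–(-1.0029, -1.34402, 0.5717)  len=0.2217
  (v24,v28,v25) [-++] → (-1.0029, -1.34402, 0.5717)–(-1.0029, -1.0029, 1.04121)  len=0.5803

Chained into 1 loop(s):
  loop 1: 20 segments, perimeter = 9.1101
Total perimeter = 9.110


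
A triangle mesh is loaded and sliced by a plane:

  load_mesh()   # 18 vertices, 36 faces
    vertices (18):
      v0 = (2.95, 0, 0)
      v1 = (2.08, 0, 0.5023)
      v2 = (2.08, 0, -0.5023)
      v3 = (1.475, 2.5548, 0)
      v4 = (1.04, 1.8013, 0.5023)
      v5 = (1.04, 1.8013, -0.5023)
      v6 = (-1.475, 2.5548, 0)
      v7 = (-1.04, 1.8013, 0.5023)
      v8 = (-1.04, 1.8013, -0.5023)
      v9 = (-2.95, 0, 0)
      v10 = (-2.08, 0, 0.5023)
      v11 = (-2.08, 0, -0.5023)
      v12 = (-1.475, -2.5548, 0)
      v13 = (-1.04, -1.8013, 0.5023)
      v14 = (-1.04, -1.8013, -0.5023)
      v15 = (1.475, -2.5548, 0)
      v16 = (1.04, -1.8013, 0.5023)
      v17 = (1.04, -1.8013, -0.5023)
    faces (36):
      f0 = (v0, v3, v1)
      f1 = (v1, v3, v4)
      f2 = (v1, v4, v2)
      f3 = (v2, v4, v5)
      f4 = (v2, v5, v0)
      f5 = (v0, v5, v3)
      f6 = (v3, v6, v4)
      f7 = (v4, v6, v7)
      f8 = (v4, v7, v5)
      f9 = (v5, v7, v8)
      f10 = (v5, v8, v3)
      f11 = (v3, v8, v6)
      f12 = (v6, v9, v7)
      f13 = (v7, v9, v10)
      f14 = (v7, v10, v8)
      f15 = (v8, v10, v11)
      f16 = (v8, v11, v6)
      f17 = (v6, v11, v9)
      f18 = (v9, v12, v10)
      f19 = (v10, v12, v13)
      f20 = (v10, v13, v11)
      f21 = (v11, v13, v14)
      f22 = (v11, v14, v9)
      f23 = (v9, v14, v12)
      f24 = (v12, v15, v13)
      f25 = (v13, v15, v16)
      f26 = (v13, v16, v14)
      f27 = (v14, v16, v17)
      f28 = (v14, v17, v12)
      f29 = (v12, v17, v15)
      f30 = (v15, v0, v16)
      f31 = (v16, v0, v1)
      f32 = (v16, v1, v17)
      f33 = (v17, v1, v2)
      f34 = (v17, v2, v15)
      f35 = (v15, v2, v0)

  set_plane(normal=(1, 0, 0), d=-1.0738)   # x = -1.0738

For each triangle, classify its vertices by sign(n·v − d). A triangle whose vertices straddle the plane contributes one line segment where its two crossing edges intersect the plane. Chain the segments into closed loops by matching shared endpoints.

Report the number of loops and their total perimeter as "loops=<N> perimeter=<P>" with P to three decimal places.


loops=2 perimeter=5.844

Straddling triangles (16 of 36):
  (v3,v6,v4) [+-+] → (-1.0738, 2.5548, 0)–(-1.0738, 2.4346, 0.0801283)  len=0.1445
  (v4,v6,v7) [+-+] → (-1.0738, 2.4346, 0.0801283)–(-1.0738, 1.85985, 0.463271)  len=0.6908
  (v3,v8,v6) [++-] → (-1.0738, 1.85985, -0.463271)–(-1.0738, 2.5548, 0)  len=0.8352
  (v6,v9,v7) [--+] → (-1.0738, 1.76942, 0.493411)–(-1.0738, 1.85985, 0.463271)  len=0.0953
  (v7,v9,v10) [+--] → (-1.0738, 1.76942, 0.493411)–(-1.0738, 1.74276, 0.5023)  len=0.0281
  (v7,v10,v8) [+-+] → (-1.0738, 1.74276, 0.5023)–(-1.0738, 1.74276, -0.46965)  len=0.9720
  (v8,v10,v11) [+--] → (-1.0738, 1.74276, -0.46965)–(-1.0738, 1.74276, -0.5023)  len=0.0326
  (v8,v11,v6) [+--] → (-1.0738, 1.74276, -0.5023)–(-1.0738, 1.85985, -0.463271)  len=0.1234
  (v10,v12,v13) [--+] → (-1.0738, -1.85985, 0.463271)–(-1.0738, -1.74276, 0.5023)  len=0.1234
  (v10,v13,v11) [-+-] → (-1.0738, -1.74276, 0.5023)–(-1.0738, -1.74276, 0.46965)  len=0.0326
  (v11,v13,v14) [-++] → (-1.0738, -1.74276, 0.46965)–(-1.0738, -1.74276, -0.5023)  len=0.9720
  (v11,v14,v9) [-+-] → (-1.0738, -1.74276, -0.5023)–(-1.0738, -1.76942, -0.493411)  len=0.0281
  (v9,v14,v12) [-+-] → (-1.0738, -1.76942, -0.493411)–(-1.0738, -1.85985, -0.463271)  len=0.0953
  (v12,v15,v13) [-++] → (-1.0738, -2.5548, 0)–(-1.0738, -1.85985, 0.463271)  len=0.8352
  (v14,v17,v12) [++-] → (-1.0738, -2.4346, -0.0801283)–(-1.0738, -1.85985, -0.463271)  len=0.6908
  (v12,v17,v15) [-++] → (-1.0738, -2.4346, -0.0801283)–(-1.0738, -2.5548, 0)  len=0.1445

Chained into 2 loop(s):
  loop 1: 8 segments, perimeter = 2.9219
  loop 2: 8 segments, perimeter = 2.9219
Total perimeter = 5.844


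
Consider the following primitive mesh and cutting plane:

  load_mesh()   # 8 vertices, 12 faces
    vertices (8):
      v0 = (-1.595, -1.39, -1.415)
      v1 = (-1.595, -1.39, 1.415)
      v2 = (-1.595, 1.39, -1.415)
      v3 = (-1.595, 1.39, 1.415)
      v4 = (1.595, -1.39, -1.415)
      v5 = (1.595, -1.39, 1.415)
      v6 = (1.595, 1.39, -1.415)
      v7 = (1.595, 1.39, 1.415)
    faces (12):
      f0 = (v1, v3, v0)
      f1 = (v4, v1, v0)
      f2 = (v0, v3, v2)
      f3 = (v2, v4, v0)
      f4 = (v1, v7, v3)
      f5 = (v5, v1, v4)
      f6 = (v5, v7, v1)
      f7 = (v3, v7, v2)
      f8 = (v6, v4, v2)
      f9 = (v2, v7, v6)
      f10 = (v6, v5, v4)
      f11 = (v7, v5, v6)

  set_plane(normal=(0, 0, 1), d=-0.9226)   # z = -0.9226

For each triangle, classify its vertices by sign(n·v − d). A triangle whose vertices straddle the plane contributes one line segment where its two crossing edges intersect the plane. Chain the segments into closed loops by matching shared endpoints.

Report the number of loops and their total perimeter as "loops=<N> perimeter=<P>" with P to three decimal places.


Straddling triangles (8 of 12):
  (v1,v3,v0) [++-] → (-1.595, -0.9063, -0.9226)–(-1.595, -1.39, -0.9226)  len=0.4837
  (v4,v1,v0) [-+-] → (1.03996, -1.39, -0.9226)–(-1.595, -1.39, -0.9226)  len=2.6350
  (v0,v3,v2) [-+-] → (-1.595, -0.9063, -0.9226)–(-1.595, 1.39, -0.9226)  len=2.2963
  (v5,v1,v4) [++-] → (1.03996, -1.39, -0.9226)–(1.595, -1.39, -0.9226)  len=0.5550
  (v3,v7,v2) [++-] → (-1.03996, 1.39, -0.9226)–(-1.595, 1.39, -0.9226)  len=0.5550
  (v2,v7,v6) [-+-] → (-1.03996, 1.39, -0.9226)–(1.595, 1.39, -0.9226)  len=2.6350
  (v6,v5,v4) [-+-] → (1.595, 0.9063, -0.9226)–(1.595, -1.39, -0.9226)  len=2.2963
  (v7,v5,v6) [++-] → (1.595, 0.9063, -0.9226)–(1.595, 1.39, -0.9226)  len=0.4837

Chained into 1 loop(s):
  loop 1: 8 segments, perimeter = 11.9400
Total perimeter = 11.940

loops=1 perimeter=11.940


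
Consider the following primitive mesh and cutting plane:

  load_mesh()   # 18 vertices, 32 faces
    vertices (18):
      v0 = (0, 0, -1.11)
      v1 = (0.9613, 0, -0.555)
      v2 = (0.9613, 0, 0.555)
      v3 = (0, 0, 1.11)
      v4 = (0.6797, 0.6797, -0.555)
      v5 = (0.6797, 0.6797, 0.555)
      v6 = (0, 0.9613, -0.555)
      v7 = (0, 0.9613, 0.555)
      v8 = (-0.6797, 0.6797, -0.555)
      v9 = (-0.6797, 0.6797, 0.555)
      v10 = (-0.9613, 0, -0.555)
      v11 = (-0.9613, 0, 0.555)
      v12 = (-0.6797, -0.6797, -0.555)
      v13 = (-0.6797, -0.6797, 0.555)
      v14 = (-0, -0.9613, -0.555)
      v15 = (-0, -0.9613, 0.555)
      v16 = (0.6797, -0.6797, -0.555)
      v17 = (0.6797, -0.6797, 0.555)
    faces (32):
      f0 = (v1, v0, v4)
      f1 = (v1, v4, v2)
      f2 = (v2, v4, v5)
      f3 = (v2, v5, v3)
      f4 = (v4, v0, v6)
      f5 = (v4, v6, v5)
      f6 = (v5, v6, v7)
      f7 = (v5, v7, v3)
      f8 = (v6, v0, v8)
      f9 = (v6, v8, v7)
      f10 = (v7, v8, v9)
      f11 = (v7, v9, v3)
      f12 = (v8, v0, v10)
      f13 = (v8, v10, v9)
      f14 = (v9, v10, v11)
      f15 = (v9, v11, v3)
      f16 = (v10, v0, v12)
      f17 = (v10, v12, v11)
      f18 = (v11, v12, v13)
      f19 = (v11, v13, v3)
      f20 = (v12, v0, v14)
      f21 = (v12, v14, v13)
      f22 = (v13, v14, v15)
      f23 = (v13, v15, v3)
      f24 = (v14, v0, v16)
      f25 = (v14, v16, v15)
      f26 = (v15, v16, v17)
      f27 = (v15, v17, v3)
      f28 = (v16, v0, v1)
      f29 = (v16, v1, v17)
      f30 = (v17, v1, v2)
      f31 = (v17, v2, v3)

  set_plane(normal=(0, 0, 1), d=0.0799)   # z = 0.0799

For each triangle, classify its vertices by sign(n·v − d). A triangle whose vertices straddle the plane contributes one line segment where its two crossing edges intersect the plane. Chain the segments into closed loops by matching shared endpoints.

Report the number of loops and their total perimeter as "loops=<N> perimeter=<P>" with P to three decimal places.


loops=1 perimeter=5.886

Straddling triangles (16 of 32):
  (v1,v4,v2) [--+] → (0.84077, 0.290924, 0.0799)–(0.9613, 0, 0.0799)  len=0.3149
  (v2,v4,v5) [+-+] → (0.84077, 0.290924, 0.0799)–(0.6797, 0.6797, 0.0799)  len=0.4208
  (v4,v6,v5) [--+] → (0.388776, 0.80023, 0.0799)–(0.6797, 0.6797, 0.0799)  len=0.3149
  (v5,v6,v7) [+-+] → (0.388776, 0.80023, 0.0799)–(0, 0.9613, 0.0799)  len=0.4208
  (v6,v8,v7) [--+] → (-0.290924, 0.84077, 0.0799)–(0, 0.9613, 0.0799)  len=0.3149
  (v7,v8,v9) [+-+] → (-0.290924, 0.84077, 0.0799)–(-0.6797, 0.6797, 0.0799)  len=0.4208
  (v8,v10,v9) [--+] → (-0.80023, 0.388776, 0.0799)–(-0.6797, 0.6797, 0.0799)  len=0.3149
  (v9,v10,v11) [+-+] → (-0.80023, 0.388776, 0.0799)–(-0.9613, 0, 0.0799)  len=0.4208
  (v10,v12,v11) [--+] → (-0.84077, -0.290924, 0.0799)–(-0.9613, 0, 0.0799)  len=0.3149
  (v11,v12,v13) [+-+] → (-0.84077, -0.290924, 0.0799)–(-0.6797, -0.6797, 0.0799)  len=0.4208
  (v12,v14,v13) [--+] → (-0.388776, -0.80023, 0.0799)–(-0.6797, -0.6797, 0.0799)  len=0.3149
  (v13,v14,v15) [+-+] → (-0.388776, -0.80023, 0.0799)–(0, -0.9613, 0.0799)  len=0.4208
  (v14,v16,v15) [--+] → (0.290924, -0.84077, 0.0799)–(0, -0.9613, 0.0799)  len=0.3149
  (v15,v16,v17) [+-+] → (0.290924, -0.84077, 0.0799)–(0.6797, -0.6797, 0.0799)  len=0.4208
  (v16,v1,v17) [--+] → (0.80023, -0.388776, 0.0799)–(0.6797, -0.6797, 0.0799)  len=0.3149
  (v17,v1,v2) [+-+] → (0.80023, -0.388776, 0.0799)–(0.9613, 0, 0.0799)  len=0.4208

Chained into 1 loop(s):
  loop 1: 16 segments, perimeter = 5.8858
Total perimeter = 5.886
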